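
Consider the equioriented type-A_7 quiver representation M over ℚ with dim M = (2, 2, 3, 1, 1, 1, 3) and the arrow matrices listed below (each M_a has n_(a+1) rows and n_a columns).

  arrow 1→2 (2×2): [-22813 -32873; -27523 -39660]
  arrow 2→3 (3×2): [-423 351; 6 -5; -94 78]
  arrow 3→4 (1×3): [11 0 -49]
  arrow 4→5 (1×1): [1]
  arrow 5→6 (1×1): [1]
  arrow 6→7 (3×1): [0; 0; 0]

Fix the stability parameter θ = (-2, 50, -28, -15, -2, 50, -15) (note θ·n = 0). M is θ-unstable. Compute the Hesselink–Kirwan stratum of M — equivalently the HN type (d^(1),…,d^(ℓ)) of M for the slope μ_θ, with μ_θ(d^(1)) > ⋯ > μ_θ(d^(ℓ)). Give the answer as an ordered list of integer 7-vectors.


Via rank(M_{q-1}∘⋯∘M_p): M ≅ I[1,3], I[1,6], I[3,3], I[7,7]^3.
μ_θ-semistable layers: μ^(1)=50; μ^(2)=11; μ^(3)=5/4; μ^(4)=-2; μ^(5)=-15; μ^(6)=-28

((0, 0, 0, 0, 0, 1, 0); (0, 1, 1, 0, 0, 0, 0); (0, 1, 1, 1, 1, 0, 0); (2, 0, 0, 0, 0, 0, 0); (0, 0, 0, 0, 0, 0, 3); (0, 0, 1, 0, 0, 0, 0))


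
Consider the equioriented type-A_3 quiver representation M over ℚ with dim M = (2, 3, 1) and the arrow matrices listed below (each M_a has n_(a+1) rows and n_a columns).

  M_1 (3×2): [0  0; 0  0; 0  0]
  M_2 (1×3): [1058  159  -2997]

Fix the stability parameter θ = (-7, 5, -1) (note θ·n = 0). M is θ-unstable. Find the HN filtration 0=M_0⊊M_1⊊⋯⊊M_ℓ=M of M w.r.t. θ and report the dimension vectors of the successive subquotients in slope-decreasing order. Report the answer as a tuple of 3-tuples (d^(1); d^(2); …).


Barcode: M ≅ I[1,1]^2, I[2,2]^2, I[2,3]. HN layers by μ_θ (3 steps, strictly decreasing):
  μ^(1)=5; μ^(2)=2; μ^(3)=-7

((0, 2, 0); (0, 1, 1); (2, 0, 0))


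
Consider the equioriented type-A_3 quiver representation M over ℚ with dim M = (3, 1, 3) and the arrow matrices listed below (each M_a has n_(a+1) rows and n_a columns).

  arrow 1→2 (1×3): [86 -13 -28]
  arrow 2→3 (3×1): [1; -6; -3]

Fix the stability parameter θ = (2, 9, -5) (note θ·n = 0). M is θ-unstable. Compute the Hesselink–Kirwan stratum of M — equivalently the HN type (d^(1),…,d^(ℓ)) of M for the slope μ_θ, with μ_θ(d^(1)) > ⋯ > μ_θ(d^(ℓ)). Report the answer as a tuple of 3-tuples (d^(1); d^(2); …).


Via rank(M_{q-1}∘⋯∘M_p): M ≅ I[1,1]^2, I[1,3], I[3,3]^2.
μ_θ-semistable layers: μ^(1)=2; μ^(2)=-5

((3, 1, 1); (0, 0, 2))


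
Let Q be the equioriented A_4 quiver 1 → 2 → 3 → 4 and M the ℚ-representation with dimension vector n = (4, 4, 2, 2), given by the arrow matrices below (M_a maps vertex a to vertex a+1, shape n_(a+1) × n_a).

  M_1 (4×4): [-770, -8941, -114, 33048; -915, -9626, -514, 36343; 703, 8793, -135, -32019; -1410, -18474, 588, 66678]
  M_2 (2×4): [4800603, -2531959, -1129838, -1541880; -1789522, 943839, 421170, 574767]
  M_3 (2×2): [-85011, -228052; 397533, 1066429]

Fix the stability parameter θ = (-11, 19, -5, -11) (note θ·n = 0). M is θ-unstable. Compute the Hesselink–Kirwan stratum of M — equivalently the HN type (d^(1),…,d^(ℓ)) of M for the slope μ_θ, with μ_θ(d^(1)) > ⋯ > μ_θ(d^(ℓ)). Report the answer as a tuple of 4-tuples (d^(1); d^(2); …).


Via rank(M_{q-1}∘⋯∘M_p): M ≅ I[1,1], I[1,2], I[1,4]^2, I[2,2].
μ_θ-semistable layers: μ^(1)=19; μ^(2)=1; μ^(3)=-11

((0, 2, 0, 0); (0, 2, 2, 2); (4, 0, 0, 0))


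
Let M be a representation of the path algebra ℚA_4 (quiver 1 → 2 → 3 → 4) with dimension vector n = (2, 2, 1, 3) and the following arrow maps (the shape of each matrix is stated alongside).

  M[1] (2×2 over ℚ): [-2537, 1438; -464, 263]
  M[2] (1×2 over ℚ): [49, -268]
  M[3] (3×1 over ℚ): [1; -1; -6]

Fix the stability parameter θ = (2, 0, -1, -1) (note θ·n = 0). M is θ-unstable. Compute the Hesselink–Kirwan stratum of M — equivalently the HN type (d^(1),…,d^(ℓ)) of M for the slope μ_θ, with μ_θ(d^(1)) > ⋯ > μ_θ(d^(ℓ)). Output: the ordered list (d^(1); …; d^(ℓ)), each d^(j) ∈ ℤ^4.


Interval decomposition of M: I[1,2], I[1,4], I[4,4]^2.
HN type (ℓ=3): μ^(1)=1; μ^(2)=0; μ^(3)=-1

((1, 1, 0, 0); (1, 1, 1, 1); (0, 0, 0, 2))


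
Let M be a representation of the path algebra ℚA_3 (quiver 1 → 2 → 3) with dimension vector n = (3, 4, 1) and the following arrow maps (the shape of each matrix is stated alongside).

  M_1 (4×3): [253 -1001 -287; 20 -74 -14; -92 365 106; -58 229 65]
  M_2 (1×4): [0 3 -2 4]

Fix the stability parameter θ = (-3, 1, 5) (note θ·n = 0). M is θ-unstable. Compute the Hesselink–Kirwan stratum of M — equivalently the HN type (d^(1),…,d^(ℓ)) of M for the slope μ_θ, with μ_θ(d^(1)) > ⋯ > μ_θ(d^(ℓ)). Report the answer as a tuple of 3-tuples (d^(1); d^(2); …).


Via rank(M_{q-1}∘⋯∘M_p): M ≅ I[1,2]^2, I[1,3], I[2,2].
μ_θ-semistable layers: μ^(1)=5; μ^(2)=1; μ^(3)=-3

((0, 0, 1); (0, 4, 0); (3, 0, 0))


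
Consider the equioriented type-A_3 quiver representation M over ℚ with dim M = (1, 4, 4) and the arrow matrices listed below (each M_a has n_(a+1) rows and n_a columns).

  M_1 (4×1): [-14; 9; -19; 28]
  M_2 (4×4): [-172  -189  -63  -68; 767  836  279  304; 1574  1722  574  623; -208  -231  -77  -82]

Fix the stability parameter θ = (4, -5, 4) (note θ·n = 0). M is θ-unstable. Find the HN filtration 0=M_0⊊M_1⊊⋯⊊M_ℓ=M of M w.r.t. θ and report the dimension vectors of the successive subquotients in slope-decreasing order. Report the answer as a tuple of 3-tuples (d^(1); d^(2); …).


Via rank(M_{q-1}∘⋯∘M_p): M ≅ I[1,3], I[2,2], I[2,3]^2, I[3,3].
μ_θ-semistable layers: μ^(1)=4; μ^(2)=-1/2; μ^(3)=-5

((0, 0, 4); (1, 1, 0); (0, 3, 0))


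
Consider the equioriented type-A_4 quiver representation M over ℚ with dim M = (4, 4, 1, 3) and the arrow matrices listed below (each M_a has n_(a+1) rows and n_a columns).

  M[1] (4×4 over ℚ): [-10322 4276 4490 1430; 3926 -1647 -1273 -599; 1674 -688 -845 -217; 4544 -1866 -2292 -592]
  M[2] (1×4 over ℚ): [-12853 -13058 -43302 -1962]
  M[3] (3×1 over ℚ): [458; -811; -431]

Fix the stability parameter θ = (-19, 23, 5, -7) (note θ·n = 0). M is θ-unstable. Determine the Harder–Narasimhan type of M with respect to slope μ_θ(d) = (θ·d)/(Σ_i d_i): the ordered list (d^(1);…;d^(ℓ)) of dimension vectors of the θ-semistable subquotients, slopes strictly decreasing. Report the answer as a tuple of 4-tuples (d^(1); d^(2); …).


Barcode: M ≅ I[1,1], I[1,2]^2, I[1,4], I[2,2], I[4,4]^2. HN layers by μ_θ (4 steps, strictly decreasing):
  μ^(1)=23; μ^(2)=7; μ^(3)=-7; μ^(4)=-19

((0, 3, 0, 0); (0, 1, 1, 1); (0, 0, 0, 2); (4, 0, 0, 0))


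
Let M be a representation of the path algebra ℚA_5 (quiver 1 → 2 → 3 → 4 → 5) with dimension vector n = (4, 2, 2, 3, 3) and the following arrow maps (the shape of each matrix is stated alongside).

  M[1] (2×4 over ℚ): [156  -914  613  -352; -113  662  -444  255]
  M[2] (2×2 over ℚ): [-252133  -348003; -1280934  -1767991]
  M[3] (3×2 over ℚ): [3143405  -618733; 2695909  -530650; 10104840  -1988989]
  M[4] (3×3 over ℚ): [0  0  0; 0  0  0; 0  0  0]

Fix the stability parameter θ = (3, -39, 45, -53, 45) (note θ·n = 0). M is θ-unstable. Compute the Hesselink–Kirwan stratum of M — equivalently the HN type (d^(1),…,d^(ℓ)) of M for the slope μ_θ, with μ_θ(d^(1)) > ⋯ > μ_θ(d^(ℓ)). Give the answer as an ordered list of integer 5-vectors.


Via rank(M_{q-1}∘⋯∘M_p): M ≅ I[1,1]^2, I[1,4]^2, I[4,4], I[5,5]^3.
μ_θ-semistable layers: μ^(1)=45; μ^(2)=3; μ^(3)=-4; μ^(4)=-18; μ^(5)=-53

((0, 0, 0, 0, 3); (2, 0, 0, 0, 0); (0, 0, 2, 2, 0); (2, 2, 0, 0, 0); (0, 0, 0, 1, 0))


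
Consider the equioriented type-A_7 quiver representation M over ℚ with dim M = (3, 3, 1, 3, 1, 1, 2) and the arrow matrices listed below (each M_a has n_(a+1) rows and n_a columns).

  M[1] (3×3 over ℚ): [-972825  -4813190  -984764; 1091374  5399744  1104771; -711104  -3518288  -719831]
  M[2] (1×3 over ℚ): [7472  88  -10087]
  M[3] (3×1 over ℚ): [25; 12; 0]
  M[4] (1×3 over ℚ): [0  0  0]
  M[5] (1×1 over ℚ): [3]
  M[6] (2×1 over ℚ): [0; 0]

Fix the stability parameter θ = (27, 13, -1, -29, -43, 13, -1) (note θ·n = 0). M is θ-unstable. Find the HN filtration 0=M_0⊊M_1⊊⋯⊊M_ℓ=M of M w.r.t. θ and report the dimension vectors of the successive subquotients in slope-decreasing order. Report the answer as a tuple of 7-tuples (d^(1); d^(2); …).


Interval decomposition of M: I[1,2]^2, I[1,4], I[4,4]^2, I[5,6], I[7,7]^2.
HN type (ℓ=6): μ^(1)=20; μ^(2)=13; μ^(3)=5/2; μ^(4)=-1; μ^(5)=-29; μ^(6)=-43

((2, 2, 0, 0, 0, 0, 0); (0, 0, 0, 0, 0, 1, 0); (1, 1, 1, 1, 0, 0, 0); (0, 0, 0, 0, 0, 0, 2); (0, 0, 0, 2, 0, 0, 0); (0, 0, 0, 0, 1, 0, 0))


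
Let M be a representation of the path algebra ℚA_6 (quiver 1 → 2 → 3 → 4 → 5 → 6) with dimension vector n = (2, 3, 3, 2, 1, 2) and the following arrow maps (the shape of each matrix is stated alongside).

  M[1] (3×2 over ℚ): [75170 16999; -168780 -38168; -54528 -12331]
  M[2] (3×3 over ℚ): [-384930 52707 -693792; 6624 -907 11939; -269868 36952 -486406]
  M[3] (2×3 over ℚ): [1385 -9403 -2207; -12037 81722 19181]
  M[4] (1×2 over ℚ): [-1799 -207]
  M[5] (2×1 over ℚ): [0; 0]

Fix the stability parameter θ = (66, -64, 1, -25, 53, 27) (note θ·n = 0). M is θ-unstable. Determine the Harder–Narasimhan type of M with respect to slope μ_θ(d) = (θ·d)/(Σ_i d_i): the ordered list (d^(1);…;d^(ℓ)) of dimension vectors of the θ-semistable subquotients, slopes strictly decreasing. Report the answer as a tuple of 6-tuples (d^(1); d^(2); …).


Interval decomposition of M: I[1,2], I[1,5], I[2,4], I[3,3], I[6,6]^2.
HN type (ℓ=6): μ^(1)=53; μ^(2)=27; μ^(3)=1; μ^(4)=-11/2; μ^(5)=-12; μ^(6)=-64

((0, 0, 0, 0, 1, 0); (0, 0, 0, 0, 0, 2); (1, 1, 1, 0, 0, 0); (1, 1, 1, 1, 0, 0); (0, 0, 1, 1, 0, 0); (0, 1, 0, 0, 0, 0))


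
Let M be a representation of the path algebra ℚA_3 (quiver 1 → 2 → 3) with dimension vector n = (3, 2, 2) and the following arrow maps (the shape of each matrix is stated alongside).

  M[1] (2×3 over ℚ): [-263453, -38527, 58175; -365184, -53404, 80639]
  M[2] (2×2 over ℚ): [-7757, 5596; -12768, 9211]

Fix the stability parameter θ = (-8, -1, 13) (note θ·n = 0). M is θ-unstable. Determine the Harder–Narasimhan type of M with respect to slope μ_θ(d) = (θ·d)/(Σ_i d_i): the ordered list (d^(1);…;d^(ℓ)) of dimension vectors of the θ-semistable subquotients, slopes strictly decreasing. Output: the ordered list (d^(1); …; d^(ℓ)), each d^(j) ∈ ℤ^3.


Via rank(M_{q-1}∘⋯∘M_p): M ≅ I[1,1], I[1,3]^2.
μ_θ-semistable layers: μ^(1)=13; μ^(2)=-1; μ^(3)=-8

((0, 0, 2); (0, 2, 0); (3, 0, 0))


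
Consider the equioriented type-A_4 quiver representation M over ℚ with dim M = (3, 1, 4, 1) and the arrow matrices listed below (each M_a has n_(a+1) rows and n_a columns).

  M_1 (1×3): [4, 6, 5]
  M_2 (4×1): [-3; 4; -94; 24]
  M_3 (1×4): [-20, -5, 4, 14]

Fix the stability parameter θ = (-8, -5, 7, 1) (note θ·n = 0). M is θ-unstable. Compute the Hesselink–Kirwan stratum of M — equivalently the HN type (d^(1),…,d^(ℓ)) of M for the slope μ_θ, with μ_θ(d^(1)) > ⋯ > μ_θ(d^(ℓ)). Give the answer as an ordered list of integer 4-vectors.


Barcode: M ≅ I[1,1]^2, I[1,3], I[3,3]^2, I[3,4]. HN layers by μ_θ (4 steps, strictly decreasing):
  μ^(1)=7; μ^(2)=4; μ^(3)=-5; μ^(4)=-8

((0, 0, 3, 0); (0, 0, 1, 1); (0, 1, 0, 0); (3, 0, 0, 0))


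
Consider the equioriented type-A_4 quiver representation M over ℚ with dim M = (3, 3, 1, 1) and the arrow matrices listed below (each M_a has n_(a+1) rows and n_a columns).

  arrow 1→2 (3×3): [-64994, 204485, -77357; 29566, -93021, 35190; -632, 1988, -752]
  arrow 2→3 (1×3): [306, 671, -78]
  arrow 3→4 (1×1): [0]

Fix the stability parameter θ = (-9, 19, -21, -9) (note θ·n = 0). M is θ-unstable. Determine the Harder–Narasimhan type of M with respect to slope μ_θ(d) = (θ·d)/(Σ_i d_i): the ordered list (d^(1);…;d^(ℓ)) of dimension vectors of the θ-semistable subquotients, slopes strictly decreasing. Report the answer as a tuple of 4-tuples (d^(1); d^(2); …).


Interval decomposition of M: I[1,1], I[1,2], I[1,3], I[2,2], I[4,4].
HN type (ℓ=3): μ^(1)=19; μ^(2)=-1; μ^(3)=-9

((0, 2, 0, 0); (0, 1, 1, 0); (3, 0, 0, 1))


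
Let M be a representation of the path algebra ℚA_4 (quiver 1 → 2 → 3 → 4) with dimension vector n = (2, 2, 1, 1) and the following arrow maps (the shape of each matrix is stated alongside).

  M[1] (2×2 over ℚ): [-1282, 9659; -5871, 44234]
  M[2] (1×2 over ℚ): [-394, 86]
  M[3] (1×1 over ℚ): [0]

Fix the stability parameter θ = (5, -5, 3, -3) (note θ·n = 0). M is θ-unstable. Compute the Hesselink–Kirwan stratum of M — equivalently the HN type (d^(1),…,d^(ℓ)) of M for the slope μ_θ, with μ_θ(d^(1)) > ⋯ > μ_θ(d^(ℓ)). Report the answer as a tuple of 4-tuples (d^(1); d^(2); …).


Barcode: M ≅ I[1,2], I[1,3], I[4,4]. HN layers by μ_θ (3 steps, strictly decreasing):
  μ^(1)=3; μ^(2)=0; μ^(3)=-3

((0, 0, 1, 0); (2, 2, 0, 0); (0, 0, 0, 1))


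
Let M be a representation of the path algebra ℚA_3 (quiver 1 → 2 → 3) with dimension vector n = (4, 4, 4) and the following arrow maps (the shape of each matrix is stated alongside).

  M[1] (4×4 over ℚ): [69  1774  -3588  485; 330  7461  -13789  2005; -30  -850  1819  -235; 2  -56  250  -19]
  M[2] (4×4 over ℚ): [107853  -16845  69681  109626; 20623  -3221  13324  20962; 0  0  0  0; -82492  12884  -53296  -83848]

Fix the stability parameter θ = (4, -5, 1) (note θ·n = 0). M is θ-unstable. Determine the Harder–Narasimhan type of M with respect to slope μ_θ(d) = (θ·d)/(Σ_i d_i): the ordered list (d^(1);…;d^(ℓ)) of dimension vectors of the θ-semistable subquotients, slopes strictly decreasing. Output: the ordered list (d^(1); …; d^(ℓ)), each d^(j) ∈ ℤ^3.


Barcode: M ≅ I[1,2]^2, I[1,3]^2, I[3,3]^2. HN layers by μ_θ (2 steps, strictly decreasing):
  μ^(1)=1; μ^(2)=-1/2

((0, 0, 4); (4, 4, 0))


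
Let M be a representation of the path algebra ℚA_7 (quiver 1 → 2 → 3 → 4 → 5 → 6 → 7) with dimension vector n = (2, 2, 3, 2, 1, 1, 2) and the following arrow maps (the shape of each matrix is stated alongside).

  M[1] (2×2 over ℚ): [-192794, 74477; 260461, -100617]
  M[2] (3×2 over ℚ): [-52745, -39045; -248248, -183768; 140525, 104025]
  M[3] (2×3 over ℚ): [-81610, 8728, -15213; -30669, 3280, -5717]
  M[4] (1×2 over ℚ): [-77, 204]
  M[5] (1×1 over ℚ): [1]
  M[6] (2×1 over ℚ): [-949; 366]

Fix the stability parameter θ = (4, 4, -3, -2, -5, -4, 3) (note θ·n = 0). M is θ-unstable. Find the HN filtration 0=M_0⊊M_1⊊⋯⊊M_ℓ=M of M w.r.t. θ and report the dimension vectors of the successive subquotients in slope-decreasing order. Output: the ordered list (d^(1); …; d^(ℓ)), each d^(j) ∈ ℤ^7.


Via rank(M_{q-1}∘⋯∘M_p): M ≅ I[1,2], I[1,7], I[3,3], I[3,4], I[7,7].
μ_θ-semistable layers: μ^(1)=4; μ^(2)=3; μ^(3)=-1; μ^(4)=-2; μ^(5)=-3

((1, 1, 0, 0, 0, 0, 0); (0, 0, 0, 0, 0, 0, 2); (1, 1, 1, 1, 1, 1, 0); (0, 0, 0, 1, 0, 0, 0); (0, 0, 2, 0, 0, 0, 0))


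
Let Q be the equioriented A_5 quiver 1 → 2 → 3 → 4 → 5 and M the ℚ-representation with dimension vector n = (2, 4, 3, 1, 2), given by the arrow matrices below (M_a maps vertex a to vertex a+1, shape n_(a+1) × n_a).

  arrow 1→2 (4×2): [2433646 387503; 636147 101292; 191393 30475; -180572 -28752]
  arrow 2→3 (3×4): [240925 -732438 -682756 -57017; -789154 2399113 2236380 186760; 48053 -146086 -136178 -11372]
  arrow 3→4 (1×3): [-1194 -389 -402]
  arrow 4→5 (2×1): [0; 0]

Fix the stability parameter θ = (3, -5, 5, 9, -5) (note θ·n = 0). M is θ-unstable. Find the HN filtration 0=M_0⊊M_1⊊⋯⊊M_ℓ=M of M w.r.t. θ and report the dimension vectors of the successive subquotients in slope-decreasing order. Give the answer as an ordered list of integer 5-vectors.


Interval decomposition of M: I[1,3], I[1,4], I[2,2], I[2,3], I[5,5]^2.
HN type (ℓ=4): μ^(1)=9; μ^(2)=5; μ^(3)=-1; μ^(4)=-5

((0, 0, 0, 1, 0); (0, 0, 3, 0, 0); (2, 2, 0, 0, 0); (0, 2, 0, 0, 2))


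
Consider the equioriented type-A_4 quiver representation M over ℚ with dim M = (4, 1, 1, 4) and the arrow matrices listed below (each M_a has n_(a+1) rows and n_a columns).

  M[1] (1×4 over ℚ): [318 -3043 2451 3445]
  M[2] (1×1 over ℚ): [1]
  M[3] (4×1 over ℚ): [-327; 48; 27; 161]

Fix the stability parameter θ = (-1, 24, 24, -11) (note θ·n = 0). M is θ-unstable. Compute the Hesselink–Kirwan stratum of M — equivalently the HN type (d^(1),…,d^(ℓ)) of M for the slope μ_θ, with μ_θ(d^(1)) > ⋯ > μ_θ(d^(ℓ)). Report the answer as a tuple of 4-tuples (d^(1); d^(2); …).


Via rank(M_{q-1}∘⋯∘M_p): M ≅ I[1,1]^3, I[1,4], I[4,4]^3.
μ_θ-semistable layers: μ^(1)=37/3; μ^(2)=-1; μ^(3)=-11

((0, 1, 1, 1); (4, 0, 0, 0); (0, 0, 0, 3))


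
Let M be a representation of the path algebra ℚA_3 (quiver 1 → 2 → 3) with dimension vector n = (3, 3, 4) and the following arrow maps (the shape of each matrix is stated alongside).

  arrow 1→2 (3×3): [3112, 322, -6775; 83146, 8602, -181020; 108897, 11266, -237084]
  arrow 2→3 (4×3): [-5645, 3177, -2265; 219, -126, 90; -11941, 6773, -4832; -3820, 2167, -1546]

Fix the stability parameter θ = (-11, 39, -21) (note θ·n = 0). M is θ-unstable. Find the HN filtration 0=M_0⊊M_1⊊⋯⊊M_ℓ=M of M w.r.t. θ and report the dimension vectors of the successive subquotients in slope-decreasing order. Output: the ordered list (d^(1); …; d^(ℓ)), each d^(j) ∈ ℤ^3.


Via rank(M_{q-1}∘⋯∘M_p): M ≅ I[1,3]^3, I[3,3].
μ_θ-semistable layers: μ^(1)=9; μ^(2)=-11; μ^(3)=-21

((0, 3, 3); (3, 0, 0); (0, 0, 1))


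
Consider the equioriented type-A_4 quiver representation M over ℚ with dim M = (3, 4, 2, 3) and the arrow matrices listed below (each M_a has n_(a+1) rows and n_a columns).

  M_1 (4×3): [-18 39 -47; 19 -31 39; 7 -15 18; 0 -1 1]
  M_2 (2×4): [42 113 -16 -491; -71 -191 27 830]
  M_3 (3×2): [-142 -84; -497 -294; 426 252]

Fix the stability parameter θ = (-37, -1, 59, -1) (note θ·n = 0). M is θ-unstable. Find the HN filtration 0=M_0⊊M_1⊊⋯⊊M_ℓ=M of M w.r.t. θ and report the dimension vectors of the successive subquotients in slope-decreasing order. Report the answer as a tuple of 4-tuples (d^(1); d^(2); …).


Barcode: M ≅ I[1,2], I[1,3], I[1,4], I[2,2], I[4,4]^2. HN layers by μ_θ (4 steps, strictly decreasing):
  μ^(1)=59; μ^(2)=29; μ^(3)=-1; μ^(4)=-37

((0, 0, 1, 0); (0, 0, 1, 1); (0, 4, 0, 2); (3, 0, 0, 0))


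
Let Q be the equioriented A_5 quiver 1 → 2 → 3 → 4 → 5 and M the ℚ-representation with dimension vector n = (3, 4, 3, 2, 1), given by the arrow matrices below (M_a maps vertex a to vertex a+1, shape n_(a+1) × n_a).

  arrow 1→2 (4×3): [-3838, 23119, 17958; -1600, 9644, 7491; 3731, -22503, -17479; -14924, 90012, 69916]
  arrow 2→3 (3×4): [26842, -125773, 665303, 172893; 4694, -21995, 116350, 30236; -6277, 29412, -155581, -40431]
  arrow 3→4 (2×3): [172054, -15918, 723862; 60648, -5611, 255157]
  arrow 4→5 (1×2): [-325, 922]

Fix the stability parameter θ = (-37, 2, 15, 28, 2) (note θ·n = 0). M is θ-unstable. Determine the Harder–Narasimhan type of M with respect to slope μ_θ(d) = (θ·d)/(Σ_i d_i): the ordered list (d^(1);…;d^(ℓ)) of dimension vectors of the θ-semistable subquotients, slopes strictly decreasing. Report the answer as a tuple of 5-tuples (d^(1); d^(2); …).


Via rank(M_{q-1}∘⋯∘M_p): M ≅ I[1,3], I[1,4], I[1,5], I[2,2].
μ_θ-semistable layers: μ^(1)=28; μ^(2)=15; μ^(3)=2; μ^(4)=-37

((0, 0, 0, 1, 0); (0, 0, 3, 1, 1); (0, 4, 0, 0, 0); (3, 0, 0, 0, 0))


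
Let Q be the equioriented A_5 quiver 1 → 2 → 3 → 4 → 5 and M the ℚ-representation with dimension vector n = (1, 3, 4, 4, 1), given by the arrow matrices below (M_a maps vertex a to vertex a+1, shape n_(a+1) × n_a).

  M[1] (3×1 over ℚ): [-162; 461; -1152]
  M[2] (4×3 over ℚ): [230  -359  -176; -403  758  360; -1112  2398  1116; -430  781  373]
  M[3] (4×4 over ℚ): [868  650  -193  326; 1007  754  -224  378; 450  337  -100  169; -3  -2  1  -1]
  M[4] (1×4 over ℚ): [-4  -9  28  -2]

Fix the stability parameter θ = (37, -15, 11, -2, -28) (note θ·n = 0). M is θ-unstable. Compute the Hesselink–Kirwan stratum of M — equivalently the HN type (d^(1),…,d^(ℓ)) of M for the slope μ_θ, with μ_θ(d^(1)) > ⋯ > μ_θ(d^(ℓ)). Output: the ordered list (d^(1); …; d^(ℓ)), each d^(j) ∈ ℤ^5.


Barcode: M ≅ I[1,5], I[2,4]^2, I[3,4]. HN layers by μ_θ (3 steps, strictly decreasing):
  μ^(1)=9/2; μ^(2)=3/5; μ^(3)=-15

((0, 0, 3, 3, 0); (1, 1, 1, 1, 1); (0, 2, 0, 0, 0))


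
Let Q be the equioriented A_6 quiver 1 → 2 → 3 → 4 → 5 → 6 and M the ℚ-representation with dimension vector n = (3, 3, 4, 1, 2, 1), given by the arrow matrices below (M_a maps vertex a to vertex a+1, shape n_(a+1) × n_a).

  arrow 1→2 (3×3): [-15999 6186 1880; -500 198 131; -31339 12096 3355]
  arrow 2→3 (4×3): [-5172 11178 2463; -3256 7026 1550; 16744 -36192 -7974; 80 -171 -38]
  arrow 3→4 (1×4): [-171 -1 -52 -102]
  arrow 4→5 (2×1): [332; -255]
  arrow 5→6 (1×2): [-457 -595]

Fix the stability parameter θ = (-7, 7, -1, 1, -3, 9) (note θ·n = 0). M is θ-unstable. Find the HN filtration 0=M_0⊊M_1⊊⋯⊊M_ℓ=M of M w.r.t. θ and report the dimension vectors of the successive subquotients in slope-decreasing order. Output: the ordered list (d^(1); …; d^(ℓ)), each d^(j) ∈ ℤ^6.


Barcode: M ≅ I[1,1], I[1,3], I[1,6], I[2,2], I[3,3]^2, I[5,5]. HN layers by μ_θ (7 steps, strictly decreasing):
  μ^(1)=9; μ^(2)=7; μ^(3)=3; μ^(4)=1; μ^(5)=-1; μ^(6)=-3; μ^(7)=-7

((0, 0, 0, 0, 0, 1); (0, 1, 0, 0, 0, 0); (0, 1, 1, 0, 0, 0); (0, 1, 1, 1, 1, 0); (0, 0, 2, 0, 0, 0); (0, 0, 0, 0, 1, 0); (3, 0, 0, 0, 0, 0))


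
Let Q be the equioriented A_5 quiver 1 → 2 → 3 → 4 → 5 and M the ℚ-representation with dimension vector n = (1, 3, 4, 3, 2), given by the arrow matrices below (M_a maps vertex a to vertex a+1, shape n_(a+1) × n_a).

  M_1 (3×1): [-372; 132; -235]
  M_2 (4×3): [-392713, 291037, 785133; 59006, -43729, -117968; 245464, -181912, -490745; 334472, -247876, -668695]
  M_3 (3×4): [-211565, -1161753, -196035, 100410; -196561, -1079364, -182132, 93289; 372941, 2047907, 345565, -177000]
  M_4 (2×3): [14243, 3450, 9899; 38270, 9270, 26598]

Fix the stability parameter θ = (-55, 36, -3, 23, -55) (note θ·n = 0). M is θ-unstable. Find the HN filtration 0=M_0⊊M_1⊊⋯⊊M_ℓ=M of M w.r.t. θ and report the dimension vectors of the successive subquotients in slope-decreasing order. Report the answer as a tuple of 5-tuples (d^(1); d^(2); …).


Via rank(M_{q-1}∘⋯∘M_p): M ≅ I[1,3], I[2,5]^2, I[3,4].
μ_θ-semistable layers: μ^(1)=23; μ^(2)=33/2; μ^(3)=1/4; μ^(4)=-3; μ^(5)=-55

((0, 0, 0, 1, 0); (0, 1, 1, 0, 0); (0, 2, 2, 2, 2); (0, 0, 1, 0, 0); (1, 0, 0, 0, 0))


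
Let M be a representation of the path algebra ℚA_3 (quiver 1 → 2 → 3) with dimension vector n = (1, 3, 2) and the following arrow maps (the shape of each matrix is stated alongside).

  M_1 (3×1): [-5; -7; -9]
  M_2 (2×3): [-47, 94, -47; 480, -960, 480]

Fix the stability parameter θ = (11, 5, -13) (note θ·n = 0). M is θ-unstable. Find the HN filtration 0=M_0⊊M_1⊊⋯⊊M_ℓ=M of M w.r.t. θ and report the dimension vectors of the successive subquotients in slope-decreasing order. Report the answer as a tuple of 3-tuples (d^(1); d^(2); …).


Barcode: M ≅ I[1,2], I[2,2], I[2,3], I[3,3]. HN layers by μ_θ (4 steps, strictly decreasing):
  μ^(1)=8; μ^(2)=5; μ^(3)=-4; μ^(4)=-13

((1, 1, 0); (0, 1, 0); (0, 1, 1); (0, 0, 1))


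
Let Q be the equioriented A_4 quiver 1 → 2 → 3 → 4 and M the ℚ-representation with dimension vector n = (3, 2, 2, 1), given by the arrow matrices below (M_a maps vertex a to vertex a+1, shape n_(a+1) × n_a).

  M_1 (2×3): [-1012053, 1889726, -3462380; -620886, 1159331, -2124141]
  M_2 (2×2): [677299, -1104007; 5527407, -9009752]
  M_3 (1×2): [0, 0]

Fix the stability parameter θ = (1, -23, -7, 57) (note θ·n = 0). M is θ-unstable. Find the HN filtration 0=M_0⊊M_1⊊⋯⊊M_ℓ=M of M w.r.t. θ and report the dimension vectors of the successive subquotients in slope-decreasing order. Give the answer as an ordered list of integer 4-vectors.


Interval decomposition of M: I[1,1], I[1,3]^2, I[4,4].
HN type (ℓ=4): μ^(1)=57; μ^(2)=1; μ^(3)=-7; μ^(4)=-11

((0, 0, 0, 1); (1, 0, 0, 0); (0, 0, 2, 0); (2, 2, 0, 0))


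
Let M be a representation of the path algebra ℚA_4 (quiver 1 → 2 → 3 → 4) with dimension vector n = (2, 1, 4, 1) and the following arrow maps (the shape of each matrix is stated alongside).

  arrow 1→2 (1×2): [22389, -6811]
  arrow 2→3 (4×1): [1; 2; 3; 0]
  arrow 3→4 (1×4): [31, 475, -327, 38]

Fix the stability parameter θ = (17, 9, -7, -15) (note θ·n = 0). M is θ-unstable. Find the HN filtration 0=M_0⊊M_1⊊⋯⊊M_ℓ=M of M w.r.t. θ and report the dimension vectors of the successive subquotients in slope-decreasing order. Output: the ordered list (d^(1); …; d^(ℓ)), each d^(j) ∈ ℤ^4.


Via rank(M_{q-1}∘⋯∘M_p): M ≅ I[1,1], I[1,3], I[3,3]^2, I[3,4].
μ_θ-semistable layers: μ^(1)=17; μ^(2)=19/3; μ^(3)=-7; μ^(4)=-11

((1, 0, 0, 0); (1, 1, 1, 0); (0, 0, 2, 0); (0, 0, 1, 1))


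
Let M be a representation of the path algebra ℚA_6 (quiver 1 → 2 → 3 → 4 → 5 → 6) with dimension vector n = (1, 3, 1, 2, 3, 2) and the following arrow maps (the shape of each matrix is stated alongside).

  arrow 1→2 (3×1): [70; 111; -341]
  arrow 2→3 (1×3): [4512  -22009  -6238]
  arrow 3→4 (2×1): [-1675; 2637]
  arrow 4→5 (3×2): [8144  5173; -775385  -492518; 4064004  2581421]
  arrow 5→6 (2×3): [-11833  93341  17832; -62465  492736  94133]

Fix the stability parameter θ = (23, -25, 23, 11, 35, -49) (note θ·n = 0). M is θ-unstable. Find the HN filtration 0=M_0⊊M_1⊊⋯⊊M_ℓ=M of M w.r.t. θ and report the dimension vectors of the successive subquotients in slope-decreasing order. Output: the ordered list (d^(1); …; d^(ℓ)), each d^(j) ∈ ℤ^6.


Barcode: M ≅ I[1,5], I[2,2]^2, I[4,6], I[5,6]. HN layers by μ_θ (5 steps, strictly decreasing):
  μ^(1)=35; μ^(2)=17; μ^(3)=-1; μ^(4)=-7; μ^(5)=-25

((0, 0, 0, 0, 1, 0); (0, 0, 1, 1, 0, 0); (1, 1, 0, 1, 1, 1); (0, 0, 0, 0, 1, 1); (0, 2, 0, 0, 0, 0))


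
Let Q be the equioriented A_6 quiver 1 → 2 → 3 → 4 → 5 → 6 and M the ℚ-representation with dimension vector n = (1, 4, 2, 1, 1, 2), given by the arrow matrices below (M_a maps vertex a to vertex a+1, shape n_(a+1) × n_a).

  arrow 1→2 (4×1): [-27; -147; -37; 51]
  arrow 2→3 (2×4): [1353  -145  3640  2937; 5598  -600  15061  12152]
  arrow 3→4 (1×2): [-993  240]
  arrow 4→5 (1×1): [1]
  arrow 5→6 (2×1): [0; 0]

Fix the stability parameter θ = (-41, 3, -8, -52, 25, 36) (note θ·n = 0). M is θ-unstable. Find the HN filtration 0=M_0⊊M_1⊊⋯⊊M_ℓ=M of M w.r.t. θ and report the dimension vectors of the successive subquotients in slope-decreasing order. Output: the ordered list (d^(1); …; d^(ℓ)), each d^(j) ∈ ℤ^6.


Via rank(M_{q-1}∘⋯∘M_p): M ≅ I[1,5], I[2,2]^2, I[2,3], I[6,6]^2.
μ_θ-semistable layers: μ^(1)=36; μ^(2)=25; μ^(3)=3; μ^(4)=-5/2; μ^(5)=-19; μ^(6)=-41

((0, 0, 0, 0, 0, 2); (0, 0, 0, 0, 1, 0); (0, 2, 0, 0, 0, 0); (0, 1, 1, 0, 0, 0); (0, 1, 1, 1, 0, 0); (1, 0, 0, 0, 0, 0))


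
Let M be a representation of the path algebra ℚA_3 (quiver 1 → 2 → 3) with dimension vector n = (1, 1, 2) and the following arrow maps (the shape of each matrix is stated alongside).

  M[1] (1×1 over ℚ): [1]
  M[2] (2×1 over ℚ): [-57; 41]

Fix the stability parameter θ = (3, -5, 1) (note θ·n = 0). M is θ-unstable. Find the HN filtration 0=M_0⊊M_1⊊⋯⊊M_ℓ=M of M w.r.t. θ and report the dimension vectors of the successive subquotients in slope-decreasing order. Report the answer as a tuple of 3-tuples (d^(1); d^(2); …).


Via rank(M_{q-1}∘⋯∘M_p): M ≅ I[1,3], I[3,3].
μ_θ-semistable layers: μ^(1)=1; μ^(2)=-1

((0, 0, 2); (1, 1, 0))


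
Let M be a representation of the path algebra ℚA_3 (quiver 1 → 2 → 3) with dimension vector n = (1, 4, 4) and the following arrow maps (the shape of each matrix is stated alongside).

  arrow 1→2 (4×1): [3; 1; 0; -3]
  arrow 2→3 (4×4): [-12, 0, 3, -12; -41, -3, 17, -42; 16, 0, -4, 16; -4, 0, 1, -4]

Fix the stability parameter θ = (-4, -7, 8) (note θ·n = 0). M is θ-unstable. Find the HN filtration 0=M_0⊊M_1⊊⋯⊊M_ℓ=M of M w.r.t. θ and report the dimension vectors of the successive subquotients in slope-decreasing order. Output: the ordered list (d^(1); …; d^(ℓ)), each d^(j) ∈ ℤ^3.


Via rank(M_{q-1}∘⋯∘M_p): M ≅ I[1,2], I[2,2], I[2,3]^2, I[3,3]^2.
μ_θ-semistable layers: μ^(1)=8; μ^(2)=-11/2; μ^(3)=-7

((0, 0, 4); (1, 1, 0); (0, 3, 0))


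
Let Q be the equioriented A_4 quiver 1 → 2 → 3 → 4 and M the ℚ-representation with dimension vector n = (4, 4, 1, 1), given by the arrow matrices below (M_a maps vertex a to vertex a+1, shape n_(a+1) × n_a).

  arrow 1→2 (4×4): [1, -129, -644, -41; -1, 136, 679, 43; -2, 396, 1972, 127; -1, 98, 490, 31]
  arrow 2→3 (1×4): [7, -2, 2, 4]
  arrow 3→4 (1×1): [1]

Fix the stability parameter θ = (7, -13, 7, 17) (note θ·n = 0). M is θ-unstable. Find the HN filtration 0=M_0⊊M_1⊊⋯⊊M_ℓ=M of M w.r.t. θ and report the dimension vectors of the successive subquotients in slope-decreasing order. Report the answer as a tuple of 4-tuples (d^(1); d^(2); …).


Interval decomposition of M: I[1,2]^3, I[1,4].
HN type (ℓ=3): μ^(1)=17; μ^(2)=7; μ^(3)=-3

((0, 0, 0, 1); (0, 0, 1, 0); (4, 4, 0, 0))


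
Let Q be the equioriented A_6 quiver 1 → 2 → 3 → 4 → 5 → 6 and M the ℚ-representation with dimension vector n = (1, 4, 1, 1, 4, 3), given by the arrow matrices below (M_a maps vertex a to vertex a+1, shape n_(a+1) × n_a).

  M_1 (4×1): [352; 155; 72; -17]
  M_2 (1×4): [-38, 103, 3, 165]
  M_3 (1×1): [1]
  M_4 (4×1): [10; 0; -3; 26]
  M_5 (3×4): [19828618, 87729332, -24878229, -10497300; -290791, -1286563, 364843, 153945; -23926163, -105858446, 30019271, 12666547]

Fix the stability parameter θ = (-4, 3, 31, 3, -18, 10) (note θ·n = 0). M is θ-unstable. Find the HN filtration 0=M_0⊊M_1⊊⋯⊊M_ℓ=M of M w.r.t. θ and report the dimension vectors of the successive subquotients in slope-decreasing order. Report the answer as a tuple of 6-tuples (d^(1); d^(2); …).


Via rank(M_{q-1}∘⋯∘M_p): M ≅ I[1,2], I[2,2]^2, I[2,6], I[5,5], I[5,6]^2.
μ_θ-semistable layers: μ^(1)=10; μ^(2)=16/3; μ^(3)=3; μ^(4)=-4; μ^(5)=-18

((0, 0, 0, 0, 0, 3); (0, 0, 1, 1, 1, 0); (0, 4, 0, 0, 0, 0); (1, 0, 0, 0, 0, 0); (0, 0, 0, 0, 3, 0))


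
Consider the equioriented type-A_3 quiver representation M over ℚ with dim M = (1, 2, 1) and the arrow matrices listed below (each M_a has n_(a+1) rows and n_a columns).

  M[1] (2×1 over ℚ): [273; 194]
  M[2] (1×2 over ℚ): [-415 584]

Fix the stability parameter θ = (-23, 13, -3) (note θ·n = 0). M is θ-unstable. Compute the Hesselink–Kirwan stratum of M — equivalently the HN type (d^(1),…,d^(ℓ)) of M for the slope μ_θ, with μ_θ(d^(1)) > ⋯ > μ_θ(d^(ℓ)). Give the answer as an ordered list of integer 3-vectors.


Barcode: M ≅ I[1,3], I[2,2]. HN layers by μ_θ (3 steps, strictly decreasing):
  μ^(1)=13; μ^(2)=5; μ^(3)=-23

((0, 1, 0); (0, 1, 1); (1, 0, 0))


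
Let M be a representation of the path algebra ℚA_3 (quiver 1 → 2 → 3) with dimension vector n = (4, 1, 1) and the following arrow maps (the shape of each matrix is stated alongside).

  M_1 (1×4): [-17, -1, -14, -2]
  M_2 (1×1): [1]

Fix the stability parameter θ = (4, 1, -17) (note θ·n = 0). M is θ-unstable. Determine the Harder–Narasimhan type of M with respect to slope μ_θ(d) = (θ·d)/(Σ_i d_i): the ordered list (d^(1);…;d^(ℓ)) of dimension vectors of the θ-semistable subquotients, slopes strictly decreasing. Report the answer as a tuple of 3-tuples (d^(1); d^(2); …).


Via rank(M_{q-1}∘⋯∘M_p): M ≅ I[1,1]^3, I[1,3].
μ_θ-semistable layers: μ^(1)=4; μ^(2)=-4

((3, 0, 0); (1, 1, 1))


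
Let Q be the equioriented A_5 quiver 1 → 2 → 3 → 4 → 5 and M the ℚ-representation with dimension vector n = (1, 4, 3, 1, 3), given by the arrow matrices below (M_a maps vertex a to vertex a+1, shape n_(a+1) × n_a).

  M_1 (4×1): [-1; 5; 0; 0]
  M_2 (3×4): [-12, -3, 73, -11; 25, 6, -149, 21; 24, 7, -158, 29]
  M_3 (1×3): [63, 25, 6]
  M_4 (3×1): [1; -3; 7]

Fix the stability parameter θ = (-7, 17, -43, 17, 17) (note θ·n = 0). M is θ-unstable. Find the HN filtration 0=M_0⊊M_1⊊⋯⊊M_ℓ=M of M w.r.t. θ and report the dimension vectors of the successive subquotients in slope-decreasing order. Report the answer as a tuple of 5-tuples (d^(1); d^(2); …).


Via rank(M_{q-1}∘⋯∘M_p): M ≅ I[1,5], I[2,2], I[2,3]^2, I[5,5]^2.
μ_θ-semistable layers: μ^(1)=17; μ^(2)=-11; μ^(3)=-13

((0, 1, 0, 1, 3); (1, 1, 1, 0, 0); (0, 2, 2, 0, 0))


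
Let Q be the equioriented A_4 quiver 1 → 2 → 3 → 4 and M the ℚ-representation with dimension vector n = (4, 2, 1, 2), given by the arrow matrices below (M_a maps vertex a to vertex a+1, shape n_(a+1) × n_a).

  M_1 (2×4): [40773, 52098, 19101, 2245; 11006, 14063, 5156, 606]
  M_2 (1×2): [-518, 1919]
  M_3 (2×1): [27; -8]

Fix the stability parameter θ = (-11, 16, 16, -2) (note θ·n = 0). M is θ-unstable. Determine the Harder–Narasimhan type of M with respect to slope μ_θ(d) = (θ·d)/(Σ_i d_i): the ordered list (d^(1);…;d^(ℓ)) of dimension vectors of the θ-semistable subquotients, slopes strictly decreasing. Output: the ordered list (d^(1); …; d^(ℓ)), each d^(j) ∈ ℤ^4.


Via rank(M_{q-1}∘⋯∘M_p): M ≅ I[1,1]^2, I[1,2], I[1,4], I[4,4].
μ_θ-semistable layers: μ^(1)=16; μ^(2)=10; μ^(3)=-2; μ^(4)=-11

((0, 1, 0, 0); (0, 1, 1, 1); (0, 0, 0, 1); (4, 0, 0, 0))


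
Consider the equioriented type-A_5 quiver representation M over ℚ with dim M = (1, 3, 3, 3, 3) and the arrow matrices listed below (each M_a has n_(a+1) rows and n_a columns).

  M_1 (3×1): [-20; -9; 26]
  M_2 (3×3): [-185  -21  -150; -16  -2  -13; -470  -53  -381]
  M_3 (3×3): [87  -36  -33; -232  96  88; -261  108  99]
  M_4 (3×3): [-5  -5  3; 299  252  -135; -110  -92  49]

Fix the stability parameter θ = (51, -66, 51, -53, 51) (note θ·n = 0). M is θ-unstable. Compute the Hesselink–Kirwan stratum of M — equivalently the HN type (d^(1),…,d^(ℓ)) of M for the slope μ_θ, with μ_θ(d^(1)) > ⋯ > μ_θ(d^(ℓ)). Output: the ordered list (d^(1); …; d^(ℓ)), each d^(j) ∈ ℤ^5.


Via rank(M_{q-1}∘⋯∘M_p): M ≅ I[1,3], I[2,3], I[2,5], I[4,5]^2.
μ_θ-semistable layers: μ^(1)=51; μ^(2)=-1; μ^(3)=-15/2; μ^(4)=-53; μ^(5)=-66

((0, 0, 2, 0, 3); (0, 0, 1, 1, 0); (1, 1, 0, 0, 0); (0, 0, 0, 2, 0); (0, 2, 0, 0, 0))


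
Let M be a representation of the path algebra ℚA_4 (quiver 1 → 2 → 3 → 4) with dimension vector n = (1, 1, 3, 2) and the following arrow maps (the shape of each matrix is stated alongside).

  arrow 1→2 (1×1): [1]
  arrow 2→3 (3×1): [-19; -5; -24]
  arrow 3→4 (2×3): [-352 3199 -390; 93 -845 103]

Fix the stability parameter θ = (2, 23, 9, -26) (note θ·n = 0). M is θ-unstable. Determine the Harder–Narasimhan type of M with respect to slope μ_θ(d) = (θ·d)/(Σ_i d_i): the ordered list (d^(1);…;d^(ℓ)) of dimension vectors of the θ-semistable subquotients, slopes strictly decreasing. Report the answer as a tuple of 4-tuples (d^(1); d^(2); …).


Via rank(M_{q-1}∘⋯∘M_p): M ≅ I[1,4], I[3,3], I[3,4].
μ_θ-semistable layers: μ^(1)=9; μ^(2)=2; μ^(3)=-17/2

((0, 0, 1, 0); (1, 1, 1, 1); (0, 0, 1, 1))


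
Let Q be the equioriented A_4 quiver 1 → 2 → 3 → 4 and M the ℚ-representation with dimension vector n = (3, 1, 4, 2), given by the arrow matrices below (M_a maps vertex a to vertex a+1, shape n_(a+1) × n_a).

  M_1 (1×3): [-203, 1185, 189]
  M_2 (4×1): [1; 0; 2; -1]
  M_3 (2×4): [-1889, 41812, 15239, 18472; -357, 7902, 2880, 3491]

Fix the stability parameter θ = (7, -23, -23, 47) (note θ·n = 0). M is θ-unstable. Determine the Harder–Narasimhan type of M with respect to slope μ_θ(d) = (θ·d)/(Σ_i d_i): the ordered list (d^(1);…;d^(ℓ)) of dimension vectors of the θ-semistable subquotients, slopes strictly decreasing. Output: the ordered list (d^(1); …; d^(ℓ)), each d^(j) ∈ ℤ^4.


Via rank(M_{q-1}∘⋯∘M_p): M ≅ I[1,1]^2, I[1,4], I[3,3]^2, I[3,4].
μ_θ-semistable layers: μ^(1)=47; μ^(2)=7; μ^(3)=-13; μ^(4)=-23

((0, 0, 0, 2); (2, 0, 0, 0); (1, 1, 1, 0); (0, 0, 3, 0))


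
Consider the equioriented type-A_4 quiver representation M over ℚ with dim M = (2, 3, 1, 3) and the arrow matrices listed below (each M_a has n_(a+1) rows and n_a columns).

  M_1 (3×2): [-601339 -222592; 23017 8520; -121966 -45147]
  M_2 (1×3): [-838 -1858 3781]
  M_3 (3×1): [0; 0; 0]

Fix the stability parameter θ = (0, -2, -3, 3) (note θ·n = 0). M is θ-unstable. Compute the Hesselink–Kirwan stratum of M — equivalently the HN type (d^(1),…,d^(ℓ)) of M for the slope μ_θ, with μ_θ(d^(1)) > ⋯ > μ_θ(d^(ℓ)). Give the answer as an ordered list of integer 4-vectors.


Interval decomposition of M: I[1,2], I[1,3], I[2,2], I[4,4]^3.
HN type (ℓ=4): μ^(1)=3; μ^(2)=-1; μ^(3)=-5/3; μ^(4)=-2

((0, 0, 0, 3); (1, 1, 0, 0); (1, 1, 1, 0); (0, 1, 0, 0))


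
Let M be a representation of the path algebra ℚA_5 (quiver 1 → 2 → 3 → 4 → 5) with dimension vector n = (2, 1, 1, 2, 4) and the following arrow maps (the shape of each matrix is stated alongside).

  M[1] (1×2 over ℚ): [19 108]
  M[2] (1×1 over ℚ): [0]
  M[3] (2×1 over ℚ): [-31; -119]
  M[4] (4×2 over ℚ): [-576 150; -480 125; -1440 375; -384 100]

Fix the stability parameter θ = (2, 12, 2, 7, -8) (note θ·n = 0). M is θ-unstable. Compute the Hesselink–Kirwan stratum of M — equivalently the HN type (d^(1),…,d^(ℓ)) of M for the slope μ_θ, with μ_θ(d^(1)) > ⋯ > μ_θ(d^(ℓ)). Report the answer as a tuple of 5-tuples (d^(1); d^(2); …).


Interval decomposition of M: I[1,1], I[1,2], I[3,5], I[4,4], I[5,5]^3.
HN type (ℓ=5): μ^(1)=12; μ^(2)=7; μ^(3)=2; μ^(4)=1/3; μ^(5)=-8

((0, 1, 0, 0, 0); (0, 0, 0, 1, 0); (2, 0, 0, 0, 0); (0, 0, 1, 1, 1); (0, 0, 0, 0, 3))


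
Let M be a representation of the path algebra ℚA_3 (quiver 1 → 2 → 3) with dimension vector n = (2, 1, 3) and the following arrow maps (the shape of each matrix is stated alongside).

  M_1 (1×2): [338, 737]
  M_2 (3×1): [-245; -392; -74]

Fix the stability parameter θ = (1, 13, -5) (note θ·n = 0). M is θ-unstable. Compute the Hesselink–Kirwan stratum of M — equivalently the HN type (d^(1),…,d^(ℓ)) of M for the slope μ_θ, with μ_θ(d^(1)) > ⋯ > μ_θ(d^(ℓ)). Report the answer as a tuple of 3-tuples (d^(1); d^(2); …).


Interval decomposition of M: I[1,1], I[1,3], I[3,3]^2.
HN type (ℓ=3): μ^(1)=4; μ^(2)=1; μ^(3)=-5

((0, 1, 1); (2, 0, 0); (0, 0, 2))


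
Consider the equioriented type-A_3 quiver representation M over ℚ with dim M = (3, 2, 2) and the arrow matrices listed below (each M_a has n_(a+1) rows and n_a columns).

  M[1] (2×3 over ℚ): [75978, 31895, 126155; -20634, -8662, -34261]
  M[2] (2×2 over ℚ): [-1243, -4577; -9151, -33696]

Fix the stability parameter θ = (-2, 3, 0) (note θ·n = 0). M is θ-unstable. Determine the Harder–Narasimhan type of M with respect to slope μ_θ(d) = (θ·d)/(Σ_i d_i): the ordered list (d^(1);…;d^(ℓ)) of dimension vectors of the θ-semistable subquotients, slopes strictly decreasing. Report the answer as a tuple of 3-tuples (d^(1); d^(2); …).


Barcode: M ≅ I[1,1], I[1,3]^2. HN layers by μ_θ (2 steps, strictly decreasing):
  μ^(1)=3/2; μ^(2)=-2

((0, 2, 2); (3, 0, 0))


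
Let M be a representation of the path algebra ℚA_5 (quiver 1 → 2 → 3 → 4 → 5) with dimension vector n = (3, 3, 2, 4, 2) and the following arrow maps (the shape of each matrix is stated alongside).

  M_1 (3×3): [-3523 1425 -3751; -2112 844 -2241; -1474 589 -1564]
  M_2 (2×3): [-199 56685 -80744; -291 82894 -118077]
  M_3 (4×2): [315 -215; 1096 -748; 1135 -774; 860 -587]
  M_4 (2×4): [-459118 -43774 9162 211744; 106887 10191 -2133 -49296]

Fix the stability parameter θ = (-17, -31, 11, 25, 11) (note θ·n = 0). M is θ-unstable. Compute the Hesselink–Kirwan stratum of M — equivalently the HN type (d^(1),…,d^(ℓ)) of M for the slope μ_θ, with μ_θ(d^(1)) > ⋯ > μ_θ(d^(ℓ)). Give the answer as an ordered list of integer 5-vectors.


Barcode: M ≅ I[1,2], I[1,4], I[1,5], I[4,4]^2, I[5,5]. HN layers by μ_θ (4 steps, strictly decreasing):
  μ^(1)=25; μ^(2)=18; μ^(3)=11; μ^(4)=-24

((0, 0, 0, 3, 0); (0, 0, 0, 1, 1); (0, 0, 2, 0, 1); (3, 3, 0, 0, 0))
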